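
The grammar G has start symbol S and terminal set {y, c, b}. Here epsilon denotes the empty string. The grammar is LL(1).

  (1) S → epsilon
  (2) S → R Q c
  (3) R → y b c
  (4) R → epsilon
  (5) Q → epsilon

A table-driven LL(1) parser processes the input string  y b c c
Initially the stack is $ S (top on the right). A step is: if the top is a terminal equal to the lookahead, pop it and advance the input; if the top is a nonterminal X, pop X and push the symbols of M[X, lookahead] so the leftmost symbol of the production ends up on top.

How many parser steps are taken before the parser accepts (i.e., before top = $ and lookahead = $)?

7

     Stack        Input      Action
  1  $ S          y b c c $  expand S → R Q c
  2  $ c Q R      y b c c $  expand R → y b c
  3  $ c Q c b y  y b c c $  match y
  4  $ c Q c b    b c c $    match b
  5  $ c Q c      c c $      match c
  6  $ c Q        c $        expand Q → epsilon
  7  $ c          c $        match c
Accept reached after 7 steps.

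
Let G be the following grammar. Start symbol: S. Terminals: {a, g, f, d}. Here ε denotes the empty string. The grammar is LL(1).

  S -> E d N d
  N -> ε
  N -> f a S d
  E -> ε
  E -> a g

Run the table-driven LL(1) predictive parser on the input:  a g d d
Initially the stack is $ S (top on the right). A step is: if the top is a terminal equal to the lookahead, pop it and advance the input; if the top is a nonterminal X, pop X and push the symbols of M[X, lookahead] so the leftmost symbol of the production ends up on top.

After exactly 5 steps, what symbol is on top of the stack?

N

     Stack        Input      Action
  1  $ S          a g d d $  expand S -> E d N d
  2  $ d N d E    a g d d $  expand E -> a g
  3  $ d N d g a  a g d d $  match a
  4  $ d N d g    g d d $    match g
  5  $ d N d      d d $      match d
Stack after step 5: $ d N (top = N).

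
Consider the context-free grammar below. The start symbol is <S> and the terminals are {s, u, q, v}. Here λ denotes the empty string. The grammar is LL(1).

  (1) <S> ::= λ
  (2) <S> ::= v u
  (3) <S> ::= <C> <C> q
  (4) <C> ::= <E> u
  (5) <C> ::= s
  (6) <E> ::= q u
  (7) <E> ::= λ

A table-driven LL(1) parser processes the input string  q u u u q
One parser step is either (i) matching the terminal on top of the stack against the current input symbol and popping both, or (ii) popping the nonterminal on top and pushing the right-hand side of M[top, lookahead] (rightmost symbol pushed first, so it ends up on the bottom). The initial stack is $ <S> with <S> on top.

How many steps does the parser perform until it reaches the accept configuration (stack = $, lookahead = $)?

10

      Stack          Input        Action
   1  $ <S>          q u u u q $  expand <S> ::= <C> <C> q
   2  $ q <C> <C>    q u u u q $  expand <C> ::= <E> u
   3  $ q <C> u <E>  q u u u q $  expand <E> ::= q u
   4  $ q <C> u u q  q u u u q $  match q
   5  $ q <C> u u    u u u q $    match u
   6  $ q <C> u      u u q $      match u
   7  $ q <C>        u q $        expand <C> ::= <E> u
   8  $ q u <E>      u q $        expand <E> ::= λ
   9  $ q u          u q $        match u
  10  $ q            q $          match q
Accept reached after 10 steps.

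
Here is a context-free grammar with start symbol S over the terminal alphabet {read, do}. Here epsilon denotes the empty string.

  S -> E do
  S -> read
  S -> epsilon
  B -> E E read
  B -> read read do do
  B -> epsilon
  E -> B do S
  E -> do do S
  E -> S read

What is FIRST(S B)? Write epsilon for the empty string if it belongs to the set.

FIRST(S): from S->E do we get {do, read}; from S->read we get {read}; from S->epsilon we get {epsilon}. So FIRST(S) = {epsilon, do, read}.
FIRST(B): from B->E E read we get {do, read}; from B->read read do do we get {read}; from B->epsilon we get {epsilon}. So FIRST(B) = {epsilon, do, read}.
FIRST(E): from E->B do S we get {do, read}; from E->do do S we get {do}; from E->S read we get {do, read}. So FIRST(E) = {do, read}.
FIRST(S B): take FIRST of each symbol in turn, carrying on past any symbol whose FIRST contains epsilon; result {epsilon, do, read}.

{epsilon, do, read}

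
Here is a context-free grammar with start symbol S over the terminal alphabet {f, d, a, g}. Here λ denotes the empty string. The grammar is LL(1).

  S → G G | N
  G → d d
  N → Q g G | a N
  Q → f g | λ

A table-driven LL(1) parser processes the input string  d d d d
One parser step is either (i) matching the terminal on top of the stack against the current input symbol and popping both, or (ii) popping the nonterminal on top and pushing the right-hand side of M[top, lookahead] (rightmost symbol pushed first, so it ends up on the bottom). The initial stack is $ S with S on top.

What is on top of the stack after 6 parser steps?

step 1: stack=$ S  input=d d d d $  — expand S → G G
step 2: stack=$ G G  input=d d d d $  — expand G → d d
step 3: stack=$ G d d  input=d d d d $  — match d
step 4: stack=$ G d  input=d d d $  — match d
step 5: stack=$ G  input=d d $  — expand G → d d
step 6: stack=$ d d  input=d d $  — match d
Stack after step 6: $ d (top = d).

d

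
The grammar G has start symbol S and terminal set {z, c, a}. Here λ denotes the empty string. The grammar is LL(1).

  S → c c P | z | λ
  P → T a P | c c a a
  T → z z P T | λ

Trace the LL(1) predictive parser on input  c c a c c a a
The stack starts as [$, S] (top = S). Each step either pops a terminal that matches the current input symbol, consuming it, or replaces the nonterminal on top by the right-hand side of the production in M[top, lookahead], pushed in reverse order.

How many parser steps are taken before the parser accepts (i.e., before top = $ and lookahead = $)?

11

      Stack      Input            Action
   1  $ S        c c a c c a a $  expand S → c c P
   2  $ P c c    c c a c c a a $  match c
   3  $ P c      c a c c a a $    match c
   4  $ P        a c c a a $      expand P → T a P
   5  $ P a T    a c c a a $      expand T → λ
   6  $ P a      a c c a a $      match a
   7  $ P        c c a a $        expand P → c c a a
   8  $ a a c c  c c a a $        match c
   9  $ a a c    c a a $          match c
  10  $ a a      a a $            match a
  11  $ a        a $              match a
Accept reached after 11 steps.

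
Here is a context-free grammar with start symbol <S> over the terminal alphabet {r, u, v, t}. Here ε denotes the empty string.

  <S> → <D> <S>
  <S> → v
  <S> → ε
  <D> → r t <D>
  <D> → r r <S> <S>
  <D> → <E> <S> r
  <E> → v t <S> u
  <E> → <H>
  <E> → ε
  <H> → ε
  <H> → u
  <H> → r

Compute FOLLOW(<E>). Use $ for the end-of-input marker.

{r, u, v}

FIRST(<H>): from <H>→ε we get {ε}; from <H>→u we get {u}; from <H>→r we get {r}. So FIRST(<H>) = {ε, r, u}.
FIRST(<E>): from <E>→v t <S> u we get {v}; from <E>→<H> we get {ε, r, u}; from <E>→ε we get {ε}. So FIRST(<E>) = {ε, r, u, v}.
FIRST(<S>): from <S>→<D> <S> we get {r, u, v}; from <S>→v we get {v}; from <S>→ε we get {ε}. So FIRST(<S>) = {ε, r, u, v}.
FIRST(<D>): from <D>→r t <D> we get {r}; from <D>→r r <S> <S> we get {r}; from <D>→<E> <S> r we get {r, u, v}. So FIRST(<D>) = {r, u, v}.
FOLLOW(<S>) includes $ since <S> is the start symbol.
FOLLOW(<E>): in <D>→<E> <S> r, <E> is followed by <S> r with FIRST {r, u, v}. Thus FOLLOW(<E>) = {r, u, v}.
FOLLOW(<H>): in <E>→<H>, the suffix after <H> is empty, so FOLLOW(<H>) ⊇ FOLLOW(<E>) = {r, u, v}. Thus FOLLOW(<H>) = {r, u, v}.
FOLLOW(<S>): in <S>→<D> <S>, the suffix after <S> is empty (adds nothing new); in <D>→r r <S> <S> (occurrence 1), <S> is followed by <S> with FIRST {ε, r, u, v}; in <D>→r r <S> <S> (occurrence 1), the suffix after <S> is nullable, so FOLLOW(<S>) ⊇ FOLLOW(<D>) = {$, r, u, v}; in <D>→r r <S> <S> (occurrence 2), the suffix after <S> is empty, so FOLLOW(<S>) ⊇ FOLLOW(<D>) = {$, r, u, v}; in <D>→<E> <S> r, <S> is followed by r with FIRST {r}; in <E>→v t <S> u, <S> is followed by u with FIRST {u}. Thus FOLLOW(<S>) = {$, r, u, v}.
FOLLOW(<D>): in <S>→<D> <S>, <D> is followed by <S> with FIRST {ε, r, u, v}; in <S>→<D> <S>, the suffix after <D> is nullable, so FOLLOW(<D>) ⊇ FOLLOW(<S>) = {$, r, u, v}; in <D>→r t <D>, the suffix after <D> is empty (adds nothing new). Thus FOLLOW(<D>) = {$, r, u, v}.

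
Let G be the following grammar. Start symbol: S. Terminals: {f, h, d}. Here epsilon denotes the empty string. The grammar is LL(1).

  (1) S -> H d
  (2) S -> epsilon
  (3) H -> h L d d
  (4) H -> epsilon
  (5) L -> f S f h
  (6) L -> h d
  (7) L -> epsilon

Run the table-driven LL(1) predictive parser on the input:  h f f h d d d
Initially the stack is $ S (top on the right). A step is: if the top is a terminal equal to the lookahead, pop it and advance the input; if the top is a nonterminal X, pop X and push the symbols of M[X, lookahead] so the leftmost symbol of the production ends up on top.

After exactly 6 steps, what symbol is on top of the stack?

step 1: stack=$ S  input=h f f h d d d $  — expand S -> H d
step 2: stack=$ d H  input=h f f h d d d $  — expand H -> h L d d
step 3: stack=$ d d d L h  input=h f f h d d d $  — match h
step 4: stack=$ d d d L  input=f f h d d d $  — expand L -> f S f h
step 5: stack=$ d d d h f S f  input=f f h d d d $  — match f
step 6: stack=$ d d d h f S  input=f h d d d $  — expand S -> epsilon
Stack after step 6: $ d d d h f (top = f).

f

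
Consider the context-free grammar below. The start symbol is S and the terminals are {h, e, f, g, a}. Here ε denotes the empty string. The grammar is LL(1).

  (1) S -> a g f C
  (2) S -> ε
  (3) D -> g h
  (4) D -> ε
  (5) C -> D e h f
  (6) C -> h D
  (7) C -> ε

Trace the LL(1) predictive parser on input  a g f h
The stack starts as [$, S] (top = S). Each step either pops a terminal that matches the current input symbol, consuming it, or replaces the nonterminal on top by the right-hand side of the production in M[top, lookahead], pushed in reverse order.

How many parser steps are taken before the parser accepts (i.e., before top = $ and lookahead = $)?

7

step 1: stack=$ S  input=a g f h $  — expand S -> a g f C
step 2: stack=$ C f g a  input=a g f h $  — match a
step 3: stack=$ C f g  input=g f h $  — match g
step 4: stack=$ C f  input=f h $  — match f
step 5: stack=$ C  input=h $  — expand C -> h D
step 6: stack=$ D h  input=h $  — match h
step 7: stack=$ D  input=$  — expand D -> ε
Accept reached after 7 steps.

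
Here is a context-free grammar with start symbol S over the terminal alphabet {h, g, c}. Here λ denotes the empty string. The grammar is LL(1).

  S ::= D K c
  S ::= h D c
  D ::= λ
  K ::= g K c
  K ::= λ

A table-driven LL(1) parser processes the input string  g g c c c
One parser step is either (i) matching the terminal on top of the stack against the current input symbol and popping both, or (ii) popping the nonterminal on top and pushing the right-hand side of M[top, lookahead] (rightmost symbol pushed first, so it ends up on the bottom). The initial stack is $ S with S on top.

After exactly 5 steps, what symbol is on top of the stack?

     Stack      Input        Action
  1  $ S        g g c c c $  expand S ::= D K c
  2  $ c K D    g g c c c $  expand D ::= λ
  3  $ c K      g g c c c $  expand K ::= g K c
  4  $ c c K g  g g c c c $  match g
  5  $ c c K    g c c c $    expand K ::= g K c
Stack after step 5: $ c c c K g (top = g).

g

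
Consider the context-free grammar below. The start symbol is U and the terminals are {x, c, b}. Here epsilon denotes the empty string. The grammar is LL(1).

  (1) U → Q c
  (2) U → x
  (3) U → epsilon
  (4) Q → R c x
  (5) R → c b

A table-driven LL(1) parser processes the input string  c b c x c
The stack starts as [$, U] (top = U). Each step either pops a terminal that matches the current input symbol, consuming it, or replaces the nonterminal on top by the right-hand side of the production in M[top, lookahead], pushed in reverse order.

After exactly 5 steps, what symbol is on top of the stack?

step 1: stack=$ U  input=c b c x c $  — expand U → Q c
step 2: stack=$ c Q  input=c b c x c $  — expand Q → R c x
step 3: stack=$ c x c R  input=c b c x c $  — expand R → c b
step 4: stack=$ c x c b c  input=c b c x c $  — match c
step 5: stack=$ c x c b  input=b c x c $  — match b
Stack after step 5: $ c x c (top = c).

c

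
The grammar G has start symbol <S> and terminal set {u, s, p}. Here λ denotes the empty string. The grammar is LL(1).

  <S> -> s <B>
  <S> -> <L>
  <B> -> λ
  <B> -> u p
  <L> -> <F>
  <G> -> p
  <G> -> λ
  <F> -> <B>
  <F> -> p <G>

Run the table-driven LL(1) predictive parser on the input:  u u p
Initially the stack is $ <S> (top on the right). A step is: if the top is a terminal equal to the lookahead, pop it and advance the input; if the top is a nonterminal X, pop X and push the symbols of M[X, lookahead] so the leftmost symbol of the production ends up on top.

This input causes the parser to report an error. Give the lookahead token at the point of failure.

u

step 1: stack=$ <S>  input=u u p $  — expand <S> -> <L>
step 2: stack=$ <L>  input=u u p $  — expand <L> -> <F>
step 3: stack=$ <F>  input=u u p $  — expand <F> -> <B>
step 4: stack=$ <B>  input=u u p $  — expand <B> -> u p
step 5: stack=$ p u  input=u u p $  — match u
step 6: stack=$ p  input=u p $  — error: top is terminal p but lookahead is u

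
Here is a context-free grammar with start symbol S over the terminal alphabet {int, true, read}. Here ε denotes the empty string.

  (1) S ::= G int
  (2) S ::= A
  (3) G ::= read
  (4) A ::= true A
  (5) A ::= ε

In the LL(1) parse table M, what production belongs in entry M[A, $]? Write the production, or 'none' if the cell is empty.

FIRST(G) = {read}
FIRST(A) = {ε, true}
FIRST(S) = {ε, read, true}  (via G int, A)
FOLLOW(S) includes $ since S is the start symbol.
FOLLOW(S): S appears on no right-hand side. Thus FOLLOW(S) = {$}.
FOLLOW(A): in S::=A, the suffix after A is empty, so FOLLOW(A) ⊇ FOLLOW(S) = {$}; in A::=true A, the suffix after A is empty (adds nothing new). Thus FOLLOW(A) = {$}.
For A ::= true A: FIRST(true A) = {true}, so it goes in M[A, t] for t ∈ {true}.
For A ::= ε: FIRST(ε) = {ε}, so it goes in M[A, t] for t ∈ {}; since ε ∈ FIRST, also for every t ∈ FOLLOW(A) = {$}.

A ::= ε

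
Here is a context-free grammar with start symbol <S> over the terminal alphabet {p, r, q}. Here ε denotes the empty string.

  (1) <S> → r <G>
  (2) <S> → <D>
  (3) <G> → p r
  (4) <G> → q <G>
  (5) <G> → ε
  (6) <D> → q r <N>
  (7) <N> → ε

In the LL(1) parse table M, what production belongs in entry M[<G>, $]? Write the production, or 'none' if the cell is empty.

<G> → ε

FIRST(<G>): from <G>→p r we get {p}; from <G>→q <G> we get {q}; from <G>→ε we get {ε}. So FIRST(<G>) = {ε, p, q}.
FIRST(<D>): from <D>→q r <N> we get {q}. So FIRST(<D>) = {q}.
FIRST(<N>): from <N>→ε we get {ε}. So FIRST(<N>) = {ε}.
FIRST(<S>): from <S>→r <G> we get {r}; from <S>→<D> we get {q}. So FIRST(<S>) = {q, r}.
FOLLOW(<S>) includes $ since <S> is the start symbol.
FOLLOW(<S>): <S> appears on no right-hand side. Thus FOLLOW(<S>) = {$}.
FOLLOW(<G>): in <S>→r <G>, the suffix after <G> is empty, so FOLLOW(<G>) ⊇ FOLLOW(<S>) = {$}; in <G>→q <G>, the suffix after <G> is empty (adds nothing new). Thus FOLLOW(<G>) = {$}.
For <G> → p r: FIRST(p r) = {p}, so it goes in M[<G>, t] for t ∈ {p}.
For <G> → q <G>: FIRST(q <G>) = {q}, so it goes in M[<G>, t] for t ∈ {q}.
For <G> → ε: FIRST(ε) = {ε}, so it goes in M[<G>, t] for t ∈ {}; since ε ∈ FIRST, also for every t ∈ FOLLOW(<G>) = {$}.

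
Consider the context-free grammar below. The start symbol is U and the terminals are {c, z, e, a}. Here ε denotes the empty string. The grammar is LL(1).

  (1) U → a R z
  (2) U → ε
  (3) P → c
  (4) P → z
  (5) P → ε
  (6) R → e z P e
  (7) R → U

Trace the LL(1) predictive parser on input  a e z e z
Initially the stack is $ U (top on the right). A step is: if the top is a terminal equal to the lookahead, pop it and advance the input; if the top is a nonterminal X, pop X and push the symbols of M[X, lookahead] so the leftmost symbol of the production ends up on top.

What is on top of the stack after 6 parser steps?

     Stack        Input        Action
  1  $ U          a e z e z $  expand U → a R z
  2  $ z R a      a e z e z $  match a
  3  $ z R        e z e z $    expand R → e z P e
  4  $ z e P z e  e z e z $    match e
  5  $ z e P z    z e z $      match z
  6  $ z e P      e z $        expand P → ε
Stack after step 6: $ z e (top = e).

e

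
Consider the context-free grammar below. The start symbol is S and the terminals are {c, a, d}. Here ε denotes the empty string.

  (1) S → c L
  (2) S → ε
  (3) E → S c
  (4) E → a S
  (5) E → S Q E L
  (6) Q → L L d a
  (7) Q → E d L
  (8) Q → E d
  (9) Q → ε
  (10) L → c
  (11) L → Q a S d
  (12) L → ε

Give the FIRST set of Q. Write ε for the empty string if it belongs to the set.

FIRST(S): from S→c L we get {c}; from S→ε we get {ε}. So FIRST(S) = {ε, c}.
FIRST(E): from E→S c we get {c}; from E→a S we get {a}; from E→S Q E L we get {a, c, d}. So FIRST(E) = {a, c, d}.
FIRST(Q): from Q→L L d a we get {a, c, d}; from Q→E d L we get {a, c, d}; from Q→E d we get {a, c, d}; from Q→ε we get {ε}. So FIRST(Q) = {ε, a, c, d}.
FIRST(L): from L→c we get {c}; from L→Q a S d we get {a, c, d}; from L→ε we get {ε}. So FIRST(L) = {ε, a, c, d}.

{ε, a, c, d}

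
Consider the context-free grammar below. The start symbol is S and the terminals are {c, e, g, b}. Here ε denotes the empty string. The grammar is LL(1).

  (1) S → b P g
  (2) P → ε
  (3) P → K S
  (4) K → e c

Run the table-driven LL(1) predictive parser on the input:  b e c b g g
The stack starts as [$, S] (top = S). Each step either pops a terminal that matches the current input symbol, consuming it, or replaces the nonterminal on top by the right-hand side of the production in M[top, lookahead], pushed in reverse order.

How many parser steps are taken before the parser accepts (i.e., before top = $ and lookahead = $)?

step 1: stack=$ S  input=b e c b g g $  — expand S → b P g
step 2: stack=$ g P b  input=b e c b g g $  — match b
step 3: stack=$ g P  input=e c b g g $  — expand P → K S
step 4: stack=$ g S K  input=e c b g g $  — expand K → e c
step 5: stack=$ g S c e  input=e c b g g $  — match e
step 6: stack=$ g S c  input=c b g g $  — match c
step 7: stack=$ g S  input=b g g $  — expand S → b P g
step 8: stack=$ g g P b  input=b g g $  — match b
step 9: stack=$ g g P  input=g g $  — expand P → ε
step 10: stack=$ g g  input=g g $  — match g
step 11: stack=$ g  input=g $  — match g
Accept reached after 11 steps.

11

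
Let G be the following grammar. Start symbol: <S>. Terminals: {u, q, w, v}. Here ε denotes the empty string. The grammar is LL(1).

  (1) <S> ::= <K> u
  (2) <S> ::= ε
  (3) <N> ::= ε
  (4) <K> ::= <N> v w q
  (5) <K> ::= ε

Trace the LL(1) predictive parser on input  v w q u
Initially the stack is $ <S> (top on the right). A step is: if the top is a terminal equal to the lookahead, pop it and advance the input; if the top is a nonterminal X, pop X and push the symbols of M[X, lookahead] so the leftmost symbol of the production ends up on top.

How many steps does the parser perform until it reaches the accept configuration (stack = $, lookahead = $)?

7

     Stack          Input      Action
  1  $ <S>          v w q u $  expand <S> ::= <K> u
  2  $ u <K>        v w q u $  expand <K> ::= <N> v w q
  3  $ u q w v <N>  v w q u $  expand <N> ::= ε
  4  $ u q w v      v w q u $  match v
  5  $ u q w        w q u $    match w
  6  $ u q          q u $      match q
  7  $ u            u $        match u
Accept reached after 7 steps.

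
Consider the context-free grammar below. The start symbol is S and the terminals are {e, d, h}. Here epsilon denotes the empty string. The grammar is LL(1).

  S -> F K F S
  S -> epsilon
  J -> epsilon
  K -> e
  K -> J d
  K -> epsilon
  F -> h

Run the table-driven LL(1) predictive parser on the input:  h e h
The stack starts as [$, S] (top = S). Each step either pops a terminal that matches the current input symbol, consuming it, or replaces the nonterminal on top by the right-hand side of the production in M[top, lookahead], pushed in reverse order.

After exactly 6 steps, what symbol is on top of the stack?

h

     Stack      Input    Action
  1  $ S        h e h $  expand S -> F K F S
  2  $ S F K F  h e h $  expand F -> h
  3  $ S F K h  h e h $  match h
  4  $ S F K    e h $    expand K -> e
  5  $ S F e    e h $    match e
  6  $ S F      h $      expand F -> h
Stack after step 6: $ S h (top = h).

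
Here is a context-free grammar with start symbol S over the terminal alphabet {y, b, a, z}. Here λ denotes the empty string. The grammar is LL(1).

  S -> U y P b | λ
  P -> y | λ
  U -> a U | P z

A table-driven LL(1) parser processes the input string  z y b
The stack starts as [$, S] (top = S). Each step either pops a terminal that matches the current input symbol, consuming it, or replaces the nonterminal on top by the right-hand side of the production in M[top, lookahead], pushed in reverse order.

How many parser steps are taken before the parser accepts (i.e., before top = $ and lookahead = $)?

7

step 1: stack=$ S  input=z y b $  — expand S -> U y P b
step 2: stack=$ b P y U  input=z y b $  — expand U -> P z
step 3: stack=$ b P y z P  input=z y b $  — expand P -> λ
step 4: stack=$ b P y z  input=z y b $  — match z
step 5: stack=$ b P y  input=y b $  — match y
step 6: stack=$ b P  input=b $  — expand P -> λ
step 7: stack=$ b  input=b $  — match b
Accept reached after 7 steps.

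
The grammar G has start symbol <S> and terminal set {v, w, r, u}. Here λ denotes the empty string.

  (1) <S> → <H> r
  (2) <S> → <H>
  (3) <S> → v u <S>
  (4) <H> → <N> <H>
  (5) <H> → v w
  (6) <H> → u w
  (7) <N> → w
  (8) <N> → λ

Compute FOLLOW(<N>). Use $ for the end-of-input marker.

{u, v, w}

FIRST(<N>): from <N>→w we get {w}; from <N>→λ we get {λ}. So FIRST(<N>) = {λ, w}.
FIRST(<H>): from <H>→<N> <H> we get {u, v, w}; from <H>→v w we get {v}; from <H>→u w we get {u}. So FIRST(<H>) = {u, v, w}.
FIRST(<S>): from <S>→<H> r we get {u, v, w}; from <S>→<H> we get {u, v, w}; from <S>→v u <S> we get {v}. So FIRST(<S>) = {u, v, w}.
FOLLOW(<S>) includes $ since <S> is the start symbol.
FOLLOW(<S>): in <S>→v u <S>, the suffix after <S> is empty (adds nothing new). Thus FOLLOW(<S>) = {$}.
FOLLOW(<H>): in <S>→<H> r, <H> is followed by r with FIRST {r}; in <S>→<H>, the suffix after <H> is empty, so FOLLOW(<H>) ⊇ FOLLOW(<S>) = {$}; in <H>→<N> <H>, the suffix after <H> is empty (adds nothing new). Thus FOLLOW(<H>) = {$, r}.
FOLLOW(<N>): in <H>→<N> <H>, <N> is followed by <H> with FIRST {u, v, w}. Thus FOLLOW(<N>) = {u, v, w}.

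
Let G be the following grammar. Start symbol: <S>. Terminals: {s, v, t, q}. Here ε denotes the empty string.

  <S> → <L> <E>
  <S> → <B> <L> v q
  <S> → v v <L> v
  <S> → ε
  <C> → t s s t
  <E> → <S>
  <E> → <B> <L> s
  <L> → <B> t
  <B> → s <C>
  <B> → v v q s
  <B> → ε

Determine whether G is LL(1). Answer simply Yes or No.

FIRST(<S>) = {ε, s, t, v}
FIRST(<C>) = {t}
FIRST(<E>) = {ε, s, t, v}
FIRST(<L>) = {s, t, v}
FIRST(<B>) = {ε, s, v}
FOLLOW(<S>) = {$}
FOLLOW(<C>) = {s, t, v}
FOLLOW(<E>) = {$}
FOLLOW(<L>) = {$, s, t, v}
FOLLOW(<B>) = {s, t, v}
Cell M[<B>, s] receives both <B> → s <C> and <B> → ε — the grammar is not LL(1).

No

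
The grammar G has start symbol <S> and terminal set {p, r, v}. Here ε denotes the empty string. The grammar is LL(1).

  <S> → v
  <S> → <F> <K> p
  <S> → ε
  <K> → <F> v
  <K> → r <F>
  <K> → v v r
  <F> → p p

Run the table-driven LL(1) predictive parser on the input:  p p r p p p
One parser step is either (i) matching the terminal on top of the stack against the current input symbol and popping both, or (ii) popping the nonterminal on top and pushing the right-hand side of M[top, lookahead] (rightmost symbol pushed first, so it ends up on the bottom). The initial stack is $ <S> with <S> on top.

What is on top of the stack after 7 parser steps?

     Stack        Input          Action
  1  $ <S>        p p r p p p $  expand <S> → <F> <K> p
  2  $ p <K> <F>  p p r p p p $  expand <F> → p p
  3  $ p <K> p p  p p r p p p $  match p
  4  $ p <K> p    p r p p p $    match p
  5  $ p <K>      r p p p $      expand <K> → r <F>
  6  $ p <F> r    r p p p $      match r
  7  $ p <F>      p p p $        expand <F> → p p
Stack after step 7: $ p p p (top = p).

p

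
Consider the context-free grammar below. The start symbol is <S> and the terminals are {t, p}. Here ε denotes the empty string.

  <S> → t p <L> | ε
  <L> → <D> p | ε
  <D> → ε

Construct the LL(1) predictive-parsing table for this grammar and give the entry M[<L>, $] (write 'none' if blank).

<L> → ε

FIRST(<S>): from <S>→t p <L> we get {t}; from <S>→ε we get {ε}. So FIRST(<S>) = {ε, t}.
FIRST(<D>): from <D>→ε we get {ε}. So FIRST(<D>) = {ε}.
FIRST(<L>): from <L>→<D> p we get {p}; from <L>→ε we get {ε}. So FIRST(<L>) = {ε, p}.
FOLLOW(<S>) includes $ since <S> is the start symbol.
FOLLOW(<S>): <S> appears on no right-hand side. Thus FOLLOW(<S>) = {$}.
FOLLOW(<L>): in <S>→t p <L>, the suffix after <L> is empty, so FOLLOW(<L>) ⊇ FOLLOW(<S>) = {$}. Thus FOLLOW(<L>) = {$}.
For <L> → <D> p: FIRST(<D> p) = {p}, so it goes in M[<L>, t] for t ∈ {p}.
For <L> → ε: FIRST(ε) = {ε}, so it goes in M[<L>, t] for t ∈ {}; since ε ∈ FIRST, also for every t ∈ FOLLOW(<L>) = {$}.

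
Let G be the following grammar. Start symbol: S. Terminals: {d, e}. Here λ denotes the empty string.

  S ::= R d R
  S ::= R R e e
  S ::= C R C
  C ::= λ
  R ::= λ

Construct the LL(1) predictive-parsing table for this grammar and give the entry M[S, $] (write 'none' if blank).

FIRST(C) = {λ}
FIRST(R) = {λ}
FIRST(S) = {λ, d, e}  (via R d R, R R e e, C R C)
FOLLOW(S) includes $ since S is the start symbol.
FOLLOW(S): S appears on no right-hand side. Thus FOLLOW(S) = {$}.
For S ::= R d R: FIRST(R d R) = {d}, so it goes in M[S, t] for t ∈ {d}.
For S ::= R R e e: FIRST(R R e e) = {e}, so it goes in M[S, t] for t ∈ {e}.
For S ::= C R C: FIRST(C R C) = {λ}, so it goes in M[S, t] for t ∈ {}; since λ ∈ FIRST, also for every t ∈ FOLLOW(S) = {$}.

S ::= C R C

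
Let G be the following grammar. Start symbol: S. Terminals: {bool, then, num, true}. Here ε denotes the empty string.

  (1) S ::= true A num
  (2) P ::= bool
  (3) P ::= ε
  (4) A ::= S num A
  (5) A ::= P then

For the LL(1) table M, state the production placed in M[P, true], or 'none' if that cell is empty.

FIRST(S): from S::=true A num we get {true}. So FIRST(S) = {true}.
FIRST(P): from P::=bool we get {bool}; from P::=ε we get {ε}. So FIRST(P) = {ε, bool}.
FIRST(A): from A::=S num A we get {true}; from A::=P then we get {bool, then}. So FIRST(A) = {bool, then, true}.
FOLLOW(S) includes $ since S is the start symbol.
FOLLOW(P): in A::=P then, P is followed by then with FIRST {then}. Thus FOLLOW(P) = {then}.
For P ::= bool: FIRST(bool) = {bool}, so it goes in M[P, t] for t ∈ {bool}.
For P ::= ε: FIRST(ε) = {ε}, so it goes in M[P, t] for t ∈ {}; since ε ∈ FIRST, also for every t ∈ FOLLOW(P) = {then}.
None of these place a production in M[P, true].

none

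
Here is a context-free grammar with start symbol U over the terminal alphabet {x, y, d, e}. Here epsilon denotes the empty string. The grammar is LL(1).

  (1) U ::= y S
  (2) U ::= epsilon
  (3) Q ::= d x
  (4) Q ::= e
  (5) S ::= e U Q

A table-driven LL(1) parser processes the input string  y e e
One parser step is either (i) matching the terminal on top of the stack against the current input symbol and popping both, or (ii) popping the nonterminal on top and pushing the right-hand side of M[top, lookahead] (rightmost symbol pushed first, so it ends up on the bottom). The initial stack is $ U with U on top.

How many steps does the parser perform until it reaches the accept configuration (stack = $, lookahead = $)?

     Stack    Input    Action
  1  $ U      y e e $  expand U ::= y S
  2  $ S y    y e e $  match y
  3  $ S      e e $    expand S ::= e U Q
  4  $ Q U e  e e $    match e
  5  $ Q U    e $      expand U ::= epsilon
  6  $ Q      e $      expand Q ::= e
  7  $ e      e $      match e
Accept reached after 7 steps.

7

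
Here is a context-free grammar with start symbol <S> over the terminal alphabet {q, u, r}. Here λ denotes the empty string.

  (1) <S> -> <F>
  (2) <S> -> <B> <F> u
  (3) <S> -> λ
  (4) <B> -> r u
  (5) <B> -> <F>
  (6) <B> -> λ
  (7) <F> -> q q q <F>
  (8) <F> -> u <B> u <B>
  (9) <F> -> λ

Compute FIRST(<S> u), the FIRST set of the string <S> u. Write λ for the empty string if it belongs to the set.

{q, r, u}

FIRST(<F>): from <F>->q q q <F> we get {q}; from <F>->u <B> u <B> we get {u}; from <F>->λ we get {λ}. So FIRST(<F>) = {λ, q, u}.
FIRST(<B>): from <B>->r u we get {r}; from <B>-><F> we get {λ, q, u}; from <B>->λ we get {λ}. So FIRST(<B>) = {λ, q, r, u}.
FIRST(<S>): from <S>-><F> we get {λ, q, u}; from <S>-><B> <F> u we get {q, r, u}; from <S>->λ we get {λ}. So FIRST(<S>) = {λ, q, r, u}.
FIRST(<S> u): take FIRST of each symbol in turn, carrying on past any symbol whose FIRST contains λ; result {q, r, u}.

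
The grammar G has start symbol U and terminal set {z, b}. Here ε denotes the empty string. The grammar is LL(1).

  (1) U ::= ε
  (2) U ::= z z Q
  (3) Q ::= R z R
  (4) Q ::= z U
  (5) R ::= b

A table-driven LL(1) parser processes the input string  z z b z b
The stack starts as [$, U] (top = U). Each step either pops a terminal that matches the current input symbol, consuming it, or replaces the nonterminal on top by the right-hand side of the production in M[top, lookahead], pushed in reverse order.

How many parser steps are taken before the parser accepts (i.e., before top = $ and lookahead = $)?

     Stack    Input        Action
  1  $ U      z z b z b $  expand U ::= z z Q
  2  $ Q z z  z z b z b $  match z
  3  $ Q z    z b z b $    match z
  4  $ Q      b z b $      expand Q ::= R z R
  5  $ R z R  b z b $      expand R ::= b
  6  $ R z b  b z b $      match b
  7  $ R z    z b $        match z
  8  $ R      b $          expand R ::= b
  9  $ b      b $          match b
Accept reached after 9 steps.

9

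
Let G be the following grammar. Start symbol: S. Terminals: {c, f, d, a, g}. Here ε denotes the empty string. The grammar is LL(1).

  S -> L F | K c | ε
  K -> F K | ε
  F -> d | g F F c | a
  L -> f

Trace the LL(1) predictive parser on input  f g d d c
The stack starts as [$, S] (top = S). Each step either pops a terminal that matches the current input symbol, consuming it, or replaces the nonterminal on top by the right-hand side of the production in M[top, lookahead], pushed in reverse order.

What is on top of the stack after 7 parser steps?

F

     Stack      Input        Action
  1  $ S        f g d d c $  expand S -> L F
  2  $ F L      f g d d c $  expand L -> f
  3  $ F f      f g d d c $  match f
  4  $ F        g d d c $    expand F -> g F F c
  5  $ c F F g  g d d c $    match g
  6  $ c F F    d d c $      expand F -> d
  7  $ c F d    d d c $      match d
Stack after step 7: $ c F (top = F).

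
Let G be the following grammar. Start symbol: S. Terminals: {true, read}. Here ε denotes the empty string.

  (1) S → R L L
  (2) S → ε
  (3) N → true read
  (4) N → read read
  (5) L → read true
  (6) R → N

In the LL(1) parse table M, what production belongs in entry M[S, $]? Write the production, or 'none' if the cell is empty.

S → ε

FIRST(N) = {read, true}
FIRST(L) = {read}
FIRST(R) = {read, true}  (via N)
FIRST(S) = {ε, read, true}  (via R L L)
FOLLOW(S) includes $ since S is the start symbol.
FOLLOW(S): S appears on no right-hand side. Thus FOLLOW(S) = {$}.
For S → R L L: FIRST(R L L) = {read, true}, so it goes in M[S, t] for t ∈ {read, true}.
For S → ε: FIRST(ε) = {ε}, so it goes in M[S, t] for t ∈ {}; since ε ∈ FIRST, also for every t ∈ FOLLOW(S) = {$}.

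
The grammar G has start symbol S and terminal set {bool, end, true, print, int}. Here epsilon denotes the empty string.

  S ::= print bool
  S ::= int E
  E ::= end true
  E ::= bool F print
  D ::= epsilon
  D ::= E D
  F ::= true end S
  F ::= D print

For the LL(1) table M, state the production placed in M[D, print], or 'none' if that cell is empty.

D ::= epsilon

FIRST(S): from S::=print bool we get {print}; from S::=int E we get {int}. So FIRST(S) = {int, print}.
FIRST(E): from E::=end true we get {end}; from E::=bool F print we get {bool}. So FIRST(E) = {bool, end}.
FIRST(D): from D::=epsilon we get {epsilon}; from D::=E D we get {bool, end}. So FIRST(D) = {epsilon, bool, end}.
FIRST(F): from F::=true end S we get {true}; from F::=D print we get {bool, end, print}. So FIRST(F) = {bool, end, print, true}.
FOLLOW(S) includes $ since S is the start symbol.
FOLLOW(D): in D::=E D, the suffix after D is empty (adds nothing new); in F::=D print, D is followed by print with FIRST {print}. Thus FOLLOW(D) = {print}.
For D ::= epsilon: FIRST(epsilon) = {epsilon}, so it goes in M[D, t] for t ∈ {}; since epsilon ∈ FIRST, also for every t ∈ FOLLOW(D) = {print}.
For D ::= E D: FIRST(E D) = {bool, end}, so it goes in M[D, t] for t ∈ {bool, end}.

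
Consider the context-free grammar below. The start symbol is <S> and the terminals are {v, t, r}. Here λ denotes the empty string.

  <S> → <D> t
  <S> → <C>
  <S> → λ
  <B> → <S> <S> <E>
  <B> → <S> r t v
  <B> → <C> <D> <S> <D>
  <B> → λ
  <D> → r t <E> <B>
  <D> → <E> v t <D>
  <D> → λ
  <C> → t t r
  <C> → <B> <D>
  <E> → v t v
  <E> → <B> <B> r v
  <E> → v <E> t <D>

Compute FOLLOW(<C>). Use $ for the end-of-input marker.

FIRST(<S>) = {λ, r, t, v}  (via <D> t, <C>)
FIRST(<B>) = {λ, r, t, v}  (via <S> <S> <E>, <S> r t v, <C> <D> <S> <D>)
FIRST(<E>) = {r, t, v}  (via <B> <B> r v)
FIRST(<D>) = {λ, r, t, v}  (via <E> v t <D>)
FIRST(<C>) = {λ, r, t, v}  (via <B> <D>)
FOLLOW(<S>) includes $ since <S> is the start symbol.
FOLLOW(<S>): in <B>→<S> <S> <E> (occurrence 1), <S> is followed by <S> <E> with FIRST {r, t, v}; in <B>→<S> <S> <E> (occurrence 2), <S> is followed by <E> with FIRST {r, t, v}; in <B>→<S> r t v, <S> is followed by r t v with FIRST {r}; in <B>→<C> <D> <S> <D>, <S> is followed by <D> with FIRST {λ, r, t, v}; in <B>→<C> <D> <S> <D>, the suffix after <S> is nullable, so FOLLOW(<S>) ⊇ FOLLOW(<B>) = {$, r, t, v}. Thus FOLLOW(<S>) = {$, r, t, v}.
FOLLOW(<B>): in <D>→r t <E> <B>, the suffix after <B> is empty, so FOLLOW(<B>) ⊇ FOLLOW(<D>) = {$, r, t, v}; in <C>→<B> <D>, <B> is followed by <D> with FIRST {λ, r, t, v}; in <C>→<B> <D>, the suffix after <B> is nullable, so FOLLOW(<B>) ⊇ FOLLOW(<C>) = {$, r, t, v}; in <E>→<B> <B> r v (occurrence 1), <B> is followed by <B> r v with FIRST {r, t, v}; in <E>→<B> <B> r v (occurrence 2), <B> is followed by r v with FIRST {r}. Thus FOLLOW(<B>) = {$, r, t, v}.
FOLLOW(<C>): in <S>→<C>, the suffix after <C> is empty, so FOLLOW(<C>) ⊇ FOLLOW(<S>) = {$, r, t, v}; in <B>→<C> <D> <S> <D>, <C> is followed by <D> <S> <D> with FIRST {λ, r, t, v}; in <B>→<C> <D> <S> <D>, the suffix after <C> is nullable, so FOLLOW(<C>) ⊇ FOLLOW(<B>) = {$, r, t, v}. Thus FOLLOW(<C>) = {$, r, t, v}.
FOLLOW(<D>): in <S>→<D> t, <D> is followed by t with FIRST {t}; in <B>→<C> <D> <S> <D> (occurrence 1), <D> is followed by <S> <D> with FIRST {λ, r, t, v}; in <B>→<C> <D> <S> <D> (occurrence 1), the suffix after <D> is nullable, so FOLLOW(<D>) ⊇ FOLLOW(<B>) = {$, r, t, v}; in <B>→<C> <D> <S> <D> (occurrence 2), the suffix after <D> is empty, so FOLLOW(<D>) ⊇ FOLLOW(<B>) = {$, r, t, v}; in <D>→<E> v t <D>, the suffix after <D> is empty (adds nothing new); in <C>→<B> <D>, the suffix after <D> is empty, so FOLLOW(<D>) ⊇ FOLLOW(<C>) = {$, r, t, v}; in <E>→v <E> t <D>, the suffix after <D> is empty, so FOLLOW(<D>) ⊇ FOLLOW(<E>) = {$, r, t, v}. Thus FOLLOW(<D>) = {$, r, t, v}.
FOLLOW(<E>): in <B>→<S> <S> <E>, the suffix after <E> is empty, so FOLLOW(<E>) ⊇ FOLLOW(<B>) = {$, r, t, v}; in <D>→r t <E> <B>, <E> is followed by <B> with FIRST {λ, r, t, v}; in <D>→r t <E> <B>, the suffix after <E> is nullable, so FOLLOW(<E>) ⊇ FOLLOW(<D>) = {$, r, t, v}; in <D>→<E> v t <D>, <E> is followed by v t <D> with FIRST {v}; in <E>→v <E> t <D>, <E> is followed by t <D> with FIRST {t}. Thus FOLLOW(<E>) = {$, r, t, v}.

{$, r, t, v}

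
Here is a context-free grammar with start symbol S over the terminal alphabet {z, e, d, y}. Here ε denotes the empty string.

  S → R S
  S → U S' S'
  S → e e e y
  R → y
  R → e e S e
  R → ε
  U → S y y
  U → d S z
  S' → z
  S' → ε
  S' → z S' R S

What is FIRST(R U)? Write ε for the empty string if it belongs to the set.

FIRST(R) = {ε, e, y}
FIRST(S') = {ε, z}
FIRST(S) = {d, e, y}  (via R S, U S' S')
FIRST(U) = {d, e, y}  (via S y y)
FIRST(R U): take FIRST of each symbol in turn, carrying on past any symbol whose FIRST contains ε; result {d, e, y}.

{d, e, y}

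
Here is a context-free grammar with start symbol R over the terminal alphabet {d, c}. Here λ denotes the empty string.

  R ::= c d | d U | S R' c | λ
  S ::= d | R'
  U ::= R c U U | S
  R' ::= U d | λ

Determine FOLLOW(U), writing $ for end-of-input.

{$, c, d}

FIRST(R): from R::=c d we get {c}; from R::=d U we get {d}; from R::=S R' c we get {c, d}; from R::=λ we get {λ}. So FIRST(R) = {λ, c, d}.
FIRST(S): from S::=d we get {d}; from S::=R' we get {λ, c, d}. So FIRST(S) = {λ, c, d}.
FIRST(U): from U::=R c U U we get {c, d}; from U::=S we get {λ, c, d}. So FIRST(U) = {λ, c, d}.
FIRST(R'): from R'::=U d we get {c, d}; from R'::=λ we get {λ}. So FIRST(R') = {λ, c, d}.
FOLLOW(R) includes $ since R is the start symbol.
FOLLOW(R): in U::=R c U U, R is followed by c U U with FIRST {c}. Thus FOLLOW(R) = {$, c}.
FOLLOW(U): in R::=d U, the suffix after U is empty, so FOLLOW(U) ⊇ FOLLOW(R) = {$, c}; in U::=R c U U (occurrence 1), U is followed by U with FIRST {λ, c, d}; in U::=R c U U (occurrence 1), the suffix after U is nullable (adds nothing new); in U::=R c U U (occurrence 2), the suffix after U is empty (adds nothing new); in R'::=U d, U is followed by d with FIRST {d}. Thus FOLLOW(U) = {$, c, d}.
FOLLOW(S): in R::=S R' c, S is followed by R' c with FIRST {c, d}; in U::=S, the suffix after S is empty, so FOLLOW(S) ⊇ FOLLOW(U) = {$, c, d}. Thus FOLLOW(S) = {$, c, d}.
FOLLOW(R'): in R::=S R' c, R' is followed by c with FIRST {c}; in S::=R', the suffix after R' is empty, so FOLLOW(R') ⊇ FOLLOW(S) = {$, c, d}. Thus FOLLOW(R') = {$, c, d}.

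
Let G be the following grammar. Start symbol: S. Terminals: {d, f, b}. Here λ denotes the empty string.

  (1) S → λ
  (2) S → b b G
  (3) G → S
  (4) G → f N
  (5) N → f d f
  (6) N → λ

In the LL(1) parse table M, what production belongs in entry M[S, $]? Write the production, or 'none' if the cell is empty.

S → λ

FIRST(S): from S→λ we get {λ}; from S→b b G we get {b}. So FIRST(S) = {λ, b}.
FIRST(N): from N→f d f we get {f}; from N→λ we get {λ}. So FIRST(N) = {λ, f}.
FIRST(G): from G→S we get {λ, b}; from G→f N we get {f}. So FIRST(G) = {λ, b, f}.
FOLLOW(S) includes $ since S is the start symbol.
FOLLOW(S): in G→S, the suffix after S is empty, so FOLLOW(S) ⊇ FOLLOW(G) = {$}. Thus FOLLOW(S) = {$}.
FOLLOW(G): in S→b b G, the suffix after G is empty, so FOLLOW(G) ⊇ FOLLOW(S) = {$}. Thus FOLLOW(G) = {$}.
For S → λ: FIRST(λ) = {λ}, so it goes in M[S, t] for t ∈ {}; since λ ∈ FIRST, also for every t ∈ FOLLOW(S) = {$}.
For S → b b G: FIRST(b b G) = {b}, so it goes in M[S, t] for t ∈ {b}.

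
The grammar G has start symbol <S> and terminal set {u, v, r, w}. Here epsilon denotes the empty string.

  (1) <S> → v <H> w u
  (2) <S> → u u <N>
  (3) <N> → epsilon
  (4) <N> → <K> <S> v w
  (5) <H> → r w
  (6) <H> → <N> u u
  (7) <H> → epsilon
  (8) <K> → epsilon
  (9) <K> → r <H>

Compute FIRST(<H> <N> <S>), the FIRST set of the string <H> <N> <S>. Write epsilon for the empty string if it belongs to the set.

{r, u, v}

FIRST(<S>): from <S>→v <H> w u we get {v}; from <S>→u u <N> we get {u}. So FIRST(<S>) = {u, v}.
FIRST(<K>): from <K>→epsilon we get {epsilon}; from <K>→r <H> we get {r}. So FIRST(<K>) = {epsilon, r}.
FIRST(<N>): from <N>→epsilon we get {epsilon}; from <N>→<K> <S> v w we get {r, u, v}. So FIRST(<N>) = {epsilon, r, u, v}.
FIRST(<H>): from <H>→r w we get {r}; from <H>→<N> u u we get {r, u, v}; from <H>→epsilon we get {epsilon}. So FIRST(<H>) = {epsilon, r, u, v}.
FIRST(<H> <N> <S>): take FIRST of each symbol in turn, carrying on past any symbol whose FIRST contains epsilon; result {r, u, v}.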